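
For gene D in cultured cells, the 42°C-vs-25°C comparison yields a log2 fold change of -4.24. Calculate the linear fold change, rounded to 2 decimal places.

0.05

Fold change = 2^(-4.24) = 0.053
That is, gene D drops to 5.3% of the 25°C level.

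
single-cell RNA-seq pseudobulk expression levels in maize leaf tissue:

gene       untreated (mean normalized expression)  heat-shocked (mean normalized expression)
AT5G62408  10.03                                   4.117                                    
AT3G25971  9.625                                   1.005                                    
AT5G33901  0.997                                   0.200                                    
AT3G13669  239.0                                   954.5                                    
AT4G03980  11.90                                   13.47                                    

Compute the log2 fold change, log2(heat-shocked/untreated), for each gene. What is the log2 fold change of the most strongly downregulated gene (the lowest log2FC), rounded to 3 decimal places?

log2(4.117/10.03) = -1.285  (AT5G62408)
log2(1.005/9.625) = -3.260  (AT3G25971)
log2(0.200/0.997) = -2.318  (AT5G33901)
log2(954.5/239.0) = 1.998  (AT3G13669)
log2(13.47/11.90) = 0.179  (AT4G03980)
AT3G25971 is most strongly downregulated.

-3.260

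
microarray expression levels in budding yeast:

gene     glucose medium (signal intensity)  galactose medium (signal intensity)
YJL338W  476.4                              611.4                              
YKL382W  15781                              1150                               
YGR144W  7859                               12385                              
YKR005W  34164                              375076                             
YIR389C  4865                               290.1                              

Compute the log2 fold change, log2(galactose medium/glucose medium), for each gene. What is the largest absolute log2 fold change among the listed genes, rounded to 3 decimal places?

log2(611.4/476.4) = 0.360  (YJL338W)
log2(1150/15781) = -3.778  (YKL382W)
log2(12385/7859) = 0.656  (YGR144W)
log2(375076/34164) = 3.457  (YKR005W)
log2(290.1/4865) = -4.068  (YIR389C)
The largest magnitude belongs to YIR389C.

4.068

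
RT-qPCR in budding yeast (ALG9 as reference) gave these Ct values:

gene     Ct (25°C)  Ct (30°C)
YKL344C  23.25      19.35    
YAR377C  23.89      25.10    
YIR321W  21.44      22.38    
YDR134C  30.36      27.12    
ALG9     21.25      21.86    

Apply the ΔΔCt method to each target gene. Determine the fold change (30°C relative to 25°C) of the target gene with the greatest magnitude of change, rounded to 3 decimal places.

YKL344C: ΔΔCt = (19.35−21.86) − (23.25−21.25) = -2.51 − 2.00 = -4.51; fold change = 2^4.51 = 22.785
YAR377C: ΔΔCt = (25.10−21.86) − (23.89−21.25) = 3.24 − 2.64 = 0.60; fold change = 2^-0.60 = 0.660
YIR321W: ΔΔCt = (22.38−21.86) − (21.44−21.25) = 0.52 − 0.19 = 0.33; fold change = 2^-0.33 = 0.796
YDR134C: ΔΔCt = (27.12−21.86) − (30.36−21.25) = 5.26 − 9.11 = -3.85; fold change = 2^3.85 = 14.420
YKL344C has the largest |ΔΔCt| = 4.51.

22.785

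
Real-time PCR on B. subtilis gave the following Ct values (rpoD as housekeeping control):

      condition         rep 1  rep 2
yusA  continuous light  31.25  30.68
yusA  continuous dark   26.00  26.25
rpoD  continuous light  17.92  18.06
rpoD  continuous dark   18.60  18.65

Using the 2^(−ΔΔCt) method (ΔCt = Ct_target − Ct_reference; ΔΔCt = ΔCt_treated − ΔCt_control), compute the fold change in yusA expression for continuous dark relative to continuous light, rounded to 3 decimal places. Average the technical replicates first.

44.477

Mean Ct: yusA continuous light 30.965; yusA continuous dark 26.125; rpoD continuous light 17.990; rpoD continuous dark 18.625
ΔCt(continuous light) = 30.965 − 17.990 = 12.975
ΔCt(continuous dark) = 26.125 − 18.625 = 7.500
ΔΔCt = 7.500 − 12.975 = -5.475
Fold change = 2^(−(-5.475)) = 2^5.475 = 44.4774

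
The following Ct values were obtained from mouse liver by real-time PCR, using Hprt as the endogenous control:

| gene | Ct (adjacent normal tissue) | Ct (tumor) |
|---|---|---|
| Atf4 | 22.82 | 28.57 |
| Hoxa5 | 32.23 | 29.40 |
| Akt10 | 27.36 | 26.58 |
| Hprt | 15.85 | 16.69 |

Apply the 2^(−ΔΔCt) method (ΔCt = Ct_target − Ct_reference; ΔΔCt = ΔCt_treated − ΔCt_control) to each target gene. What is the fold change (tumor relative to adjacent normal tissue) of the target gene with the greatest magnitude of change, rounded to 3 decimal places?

0.033

Atf4: ΔΔCt = (28.57−16.69) − (22.82−15.85) = 11.88 − 6.97 = 4.91; fold change = 2^-4.91 = 0.033
Hoxa5: ΔΔCt = (29.40−16.69) − (32.23−15.85) = 12.71 − 16.38 = -3.67; fold change = 2^3.67 = 12.729
Akt10: ΔΔCt = (26.58−16.69) − (27.36−15.85) = 9.89 − 11.51 = -1.62; fold change = 2^1.62 = 3.074
Atf4 has the largest |ΔΔCt| = 4.91.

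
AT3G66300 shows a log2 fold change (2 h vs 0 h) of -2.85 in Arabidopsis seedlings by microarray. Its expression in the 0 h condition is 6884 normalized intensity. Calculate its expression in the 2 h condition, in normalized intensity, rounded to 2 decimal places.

Fold change = 2^(-2.85) = 0.1387
2 h expression = 6884 × 0.1387 = 954.78

954.78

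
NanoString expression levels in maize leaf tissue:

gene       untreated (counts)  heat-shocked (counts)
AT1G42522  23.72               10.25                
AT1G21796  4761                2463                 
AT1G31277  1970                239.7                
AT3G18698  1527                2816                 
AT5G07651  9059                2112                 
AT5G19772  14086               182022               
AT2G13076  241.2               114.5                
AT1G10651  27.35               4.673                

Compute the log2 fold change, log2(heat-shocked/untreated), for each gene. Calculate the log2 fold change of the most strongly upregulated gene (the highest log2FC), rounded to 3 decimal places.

3.692

log2(10.25/23.72) = -1.210  (AT1G42522)
log2(2463/4761) = -0.951  (AT1G21796)
log2(239.7/1970) = -3.039  (AT1G31277)
log2(2816/1527) = 0.883  (AT3G18698)
log2(2112/9059) = -2.101  (AT5G07651)
log2(182022/14086) = 3.692  (AT5G19772)
log2(114.5/241.2) = -1.075  (AT2G13076)
log2(4.673/27.35) = -2.549  (AT1G10651)
AT5G19772 is most strongly upregulated.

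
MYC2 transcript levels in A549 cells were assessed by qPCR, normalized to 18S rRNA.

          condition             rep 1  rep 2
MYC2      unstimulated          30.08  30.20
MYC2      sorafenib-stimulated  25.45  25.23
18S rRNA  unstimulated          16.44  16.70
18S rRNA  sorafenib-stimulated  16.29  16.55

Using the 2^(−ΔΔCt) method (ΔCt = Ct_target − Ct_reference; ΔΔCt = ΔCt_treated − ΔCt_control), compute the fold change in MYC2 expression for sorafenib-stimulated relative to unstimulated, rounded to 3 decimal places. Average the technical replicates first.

25.107

Mean Ct: MYC2 unstimulated 30.140; MYC2 sorafenib-stimulated 25.340; 18S rRNA unstimulated 16.570; 18S rRNA sorafenib-stimulated 16.420
ΔCt(unstimulated) = 30.140 − 16.570 = 13.570
ΔCt(sorafenib-stimulated) = 25.340 − 16.420 = 8.920
ΔΔCt = 8.920 − 13.570 = -4.650
Fold change = 2^(−(-4.650)) = 2^4.650 = 25.1067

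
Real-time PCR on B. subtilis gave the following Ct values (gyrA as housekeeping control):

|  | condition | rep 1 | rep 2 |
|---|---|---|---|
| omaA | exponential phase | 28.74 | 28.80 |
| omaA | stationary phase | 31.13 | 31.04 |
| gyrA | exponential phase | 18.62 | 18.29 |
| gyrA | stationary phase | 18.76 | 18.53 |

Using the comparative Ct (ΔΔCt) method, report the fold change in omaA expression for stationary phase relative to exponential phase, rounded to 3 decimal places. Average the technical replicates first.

0.229

Mean Ct: omaA exponential phase 28.770; omaA stationary phase 31.085; gyrA exponential phase 18.455; gyrA stationary phase 18.645
ΔCt(exponential phase) = 28.770 − 18.455 = 10.315
ΔCt(stationary phase) = 31.085 − 18.645 = 12.440
ΔΔCt = 12.440 − 10.315 = 2.125
Fold change = 2^(−2.125) = 0.2293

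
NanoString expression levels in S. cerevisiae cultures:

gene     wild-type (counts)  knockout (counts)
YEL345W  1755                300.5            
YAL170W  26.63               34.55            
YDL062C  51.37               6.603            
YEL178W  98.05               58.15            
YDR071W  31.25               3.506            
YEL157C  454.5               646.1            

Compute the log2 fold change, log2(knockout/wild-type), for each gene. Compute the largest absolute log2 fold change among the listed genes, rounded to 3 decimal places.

3.156

log2(300.5/1755) = -2.546  (YEL345W)
log2(34.55/26.63) = 0.376  (YAL170W)
log2(6.603/51.37) = -2.960  (YDL062C)
log2(58.15/98.05) = -0.754  (YEL178W)
log2(3.506/31.25) = -3.156  (YDR071W)
log2(646.1/454.5) = 0.507  (YEL157C)
The largest magnitude belongs to YDR071W.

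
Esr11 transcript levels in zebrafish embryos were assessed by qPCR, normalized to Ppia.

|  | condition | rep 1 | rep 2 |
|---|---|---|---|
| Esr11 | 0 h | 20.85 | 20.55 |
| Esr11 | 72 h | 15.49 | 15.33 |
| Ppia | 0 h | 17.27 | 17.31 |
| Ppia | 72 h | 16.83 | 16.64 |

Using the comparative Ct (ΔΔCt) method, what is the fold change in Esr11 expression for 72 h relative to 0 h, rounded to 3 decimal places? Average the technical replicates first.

26.630

Mean Ct: Esr11 0 h 20.700; Esr11 72 h 15.410; Ppia 0 h 17.290; Ppia 72 h 16.735
ΔCt(0 h) = 20.700 − 17.290 = 3.410
ΔCt(72 h) = 15.410 − 16.735 = -1.325
ΔΔCt = -1.325 − 3.410 = -4.735
Fold change = 2^(−(-4.735)) = 2^4.735 = 26.6304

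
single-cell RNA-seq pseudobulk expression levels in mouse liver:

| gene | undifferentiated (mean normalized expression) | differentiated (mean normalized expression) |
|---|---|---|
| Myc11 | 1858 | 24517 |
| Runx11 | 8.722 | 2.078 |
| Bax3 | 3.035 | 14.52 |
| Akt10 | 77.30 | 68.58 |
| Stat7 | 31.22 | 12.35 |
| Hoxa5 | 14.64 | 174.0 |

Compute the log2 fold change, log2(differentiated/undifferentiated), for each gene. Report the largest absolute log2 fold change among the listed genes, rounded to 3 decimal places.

3.722

log2(24517/1858) = 3.722  (Myc11)
log2(2.078/8.722) = -2.069  (Runx11)
log2(14.52/3.035) = 2.258  (Bax3)
log2(68.58/77.30) = -0.173  (Akt10)
log2(12.35/31.22) = -1.338  (Stat7)
log2(174.0/14.64) = 3.571  (Hoxa5)
The largest magnitude belongs to Myc11.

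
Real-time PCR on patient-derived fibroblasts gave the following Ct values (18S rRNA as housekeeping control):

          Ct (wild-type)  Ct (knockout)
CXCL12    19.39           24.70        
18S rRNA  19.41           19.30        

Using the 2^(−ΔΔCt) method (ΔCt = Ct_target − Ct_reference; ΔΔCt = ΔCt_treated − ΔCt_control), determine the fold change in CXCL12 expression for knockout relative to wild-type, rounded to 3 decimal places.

ΔCt(wild-type) = 19.390 − 19.410 = -0.020
ΔCt(knockout) = 24.700 − 19.300 = 5.400
ΔΔCt = 5.400 − (-0.020) = 5.420
Fold change = 2^(−5.420) = 0.0234

0.023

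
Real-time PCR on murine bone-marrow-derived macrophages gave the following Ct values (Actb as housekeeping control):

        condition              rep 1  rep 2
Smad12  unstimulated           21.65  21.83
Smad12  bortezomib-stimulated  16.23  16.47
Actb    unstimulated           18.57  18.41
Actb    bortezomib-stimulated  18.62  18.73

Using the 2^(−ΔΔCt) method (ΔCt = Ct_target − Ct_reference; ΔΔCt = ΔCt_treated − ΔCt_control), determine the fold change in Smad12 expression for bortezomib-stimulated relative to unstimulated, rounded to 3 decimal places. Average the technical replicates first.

Mean Ct: Smad12 unstimulated 21.740; Smad12 bortezomib-stimulated 16.350; Actb unstimulated 18.490; Actb bortezomib-stimulated 18.675
ΔCt(unstimulated) = 21.740 − 18.490 = 3.250
ΔCt(bortezomib-stimulated) = 16.350 − 18.675 = -2.325
ΔΔCt = -2.325 − 3.250 = -5.575
Fold change = 2^(−(-5.575)) = 2^5.575 = 47.6697

47.670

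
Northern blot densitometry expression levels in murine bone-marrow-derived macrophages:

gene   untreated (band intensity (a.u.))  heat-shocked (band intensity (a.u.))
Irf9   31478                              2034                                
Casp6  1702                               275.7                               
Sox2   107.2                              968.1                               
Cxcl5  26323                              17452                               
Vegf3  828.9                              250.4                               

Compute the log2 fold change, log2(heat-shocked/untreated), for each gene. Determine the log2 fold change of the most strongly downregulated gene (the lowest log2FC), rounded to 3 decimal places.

log2(2034/31478) = -3.952  (Irf9)
log2(275.7/1702) = -2.626  (Casp6)
log2(968.1/107.2) = 3.175  (Sox2)
log2(17452/26323) = -0.593  (Cxcl5)
log2(250.4/828.9) = -1.727  (Vegf3)
Irf9 is most strongly downregulated.

-3.952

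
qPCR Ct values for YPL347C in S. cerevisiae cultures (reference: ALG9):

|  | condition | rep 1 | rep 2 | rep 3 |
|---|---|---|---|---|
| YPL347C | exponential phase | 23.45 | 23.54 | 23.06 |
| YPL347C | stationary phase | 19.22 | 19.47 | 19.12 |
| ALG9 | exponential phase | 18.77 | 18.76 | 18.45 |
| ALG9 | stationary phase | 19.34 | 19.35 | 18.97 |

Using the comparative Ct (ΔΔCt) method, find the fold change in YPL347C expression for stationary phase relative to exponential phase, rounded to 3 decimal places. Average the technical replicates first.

24.933

Mean Ct: YPL347C exponential phase 23.350; YPL347C stationary phase 19.270; ALG9 exponential phase 18.660; ALG9 stationary phase 19.220
ΔCt(exponential phase) = 23.350 − 18.660 = 4.690
ΔCt(stationary phase) = 19.270 − 19.220 = 0.050
ΔΔCt = 0.050 − 4.690 = -4.640
Fold change = 2^(−(-4.640)) = 2^4.640 = 24.9333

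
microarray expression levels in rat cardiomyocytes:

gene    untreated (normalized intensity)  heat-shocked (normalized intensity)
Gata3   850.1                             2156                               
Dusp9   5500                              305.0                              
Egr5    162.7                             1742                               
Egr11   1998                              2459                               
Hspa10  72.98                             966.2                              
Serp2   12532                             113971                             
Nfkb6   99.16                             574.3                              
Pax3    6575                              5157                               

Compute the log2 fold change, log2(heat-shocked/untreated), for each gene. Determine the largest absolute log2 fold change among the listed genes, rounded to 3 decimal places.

4.173

log2(2156/850.1) = 1.343  (Gata3)
log2(305.0/5500) = -4.173  (Dusp9)
log2(1742/162.7) = 3.420  (Egr5)
log2(2459/1998) = 0.300  (Egr11)
log2(966.2/72.98) = 3.727  (Hspa10)
log2(113971/12532) = 3.185  (Serp2)
log2(574.3/99.16) = 2.534  (Nfkb6)
log2(5157/6575) = -0.350  (Pax3)
The largest magnitude belongs to Dusp9.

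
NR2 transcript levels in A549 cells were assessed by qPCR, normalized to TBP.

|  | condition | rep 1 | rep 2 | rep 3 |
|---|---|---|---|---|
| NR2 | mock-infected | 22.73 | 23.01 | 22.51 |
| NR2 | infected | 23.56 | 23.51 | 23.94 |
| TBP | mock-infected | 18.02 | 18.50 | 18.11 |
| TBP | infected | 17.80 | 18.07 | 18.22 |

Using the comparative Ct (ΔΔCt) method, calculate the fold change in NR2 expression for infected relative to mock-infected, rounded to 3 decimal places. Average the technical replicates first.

Mean Ct: NR2 mock-infected 22.750; NR2 infected 23.670; TBP mock-infected 18.210; TBP infected 18.030
ΔCt(mock-infected) = 22.750 − 18.210 = 4.540
ΔCt(infected) = 23.670 − 18.030 = 5.640
ΔΔCt = 5.640 − 4.540 = 1.100
Fold change = 2^(−1.100) = 0.4665

0.467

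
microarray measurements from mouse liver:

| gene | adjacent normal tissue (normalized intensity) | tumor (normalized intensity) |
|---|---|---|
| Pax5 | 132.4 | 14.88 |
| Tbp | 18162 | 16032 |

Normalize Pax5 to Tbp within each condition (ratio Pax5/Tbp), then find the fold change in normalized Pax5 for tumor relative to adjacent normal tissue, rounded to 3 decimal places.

0.127

Pax5/Tbp (adjacent normal tissue) = 132.4 / 18162 = 0.0072899
Pax5/Tbp (tumor) = 14.88 / 16032 = 0.00092814
Fold change = 0.00092814 / 0.0072899 = 0.1273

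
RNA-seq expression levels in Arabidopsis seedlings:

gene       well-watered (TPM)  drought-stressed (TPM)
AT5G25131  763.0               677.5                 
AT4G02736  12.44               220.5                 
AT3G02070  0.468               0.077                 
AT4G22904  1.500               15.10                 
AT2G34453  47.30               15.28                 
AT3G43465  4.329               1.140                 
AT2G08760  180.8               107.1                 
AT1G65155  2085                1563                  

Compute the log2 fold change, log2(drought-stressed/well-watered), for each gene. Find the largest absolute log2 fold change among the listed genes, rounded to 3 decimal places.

log2(677.5/763.0) = -0.171  (AT5G25131)
log2(220.5/12.44) = 4.148  (AT4G02736)
log2(0.077/0.468) = -2.604  (AT3G02070)
log2(15.10/1.500) = 3.332  (AT4G22904)
log2(15.28/47.30) = -1.630  (AT2G34453)
log2(1.140/4.329) = -1.925  (AT3G43465)
log2(107.1/180.8) = -0.755  (AT2G08760)
log2(1563/2085) = -0.416  (AT1G65155)
The largest magnitude belongs to AT4G02736.

4.148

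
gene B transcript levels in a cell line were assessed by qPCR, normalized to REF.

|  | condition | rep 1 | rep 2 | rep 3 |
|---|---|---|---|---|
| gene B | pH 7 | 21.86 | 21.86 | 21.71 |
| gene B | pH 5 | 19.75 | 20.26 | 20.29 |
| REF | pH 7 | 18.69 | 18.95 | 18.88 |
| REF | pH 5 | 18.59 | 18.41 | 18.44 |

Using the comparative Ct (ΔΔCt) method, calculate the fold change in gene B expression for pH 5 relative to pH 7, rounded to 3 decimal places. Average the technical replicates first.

Mean Ct: gene B pH 7 21.810; gene B pH 5 20.100; REF pH 7 18.840; REF pH 5 18.480
ΔCt(pH 7) = 21.810 − 18.840 = 2.970
ΔCt(pH 5) = 20.100 − 18.480 = 1.620
ΔΔCt = 1.620 − 2.970 = -1.350
Fold change = 2^(−(-1.350)) = 2^1.350 = 2.5491

2.549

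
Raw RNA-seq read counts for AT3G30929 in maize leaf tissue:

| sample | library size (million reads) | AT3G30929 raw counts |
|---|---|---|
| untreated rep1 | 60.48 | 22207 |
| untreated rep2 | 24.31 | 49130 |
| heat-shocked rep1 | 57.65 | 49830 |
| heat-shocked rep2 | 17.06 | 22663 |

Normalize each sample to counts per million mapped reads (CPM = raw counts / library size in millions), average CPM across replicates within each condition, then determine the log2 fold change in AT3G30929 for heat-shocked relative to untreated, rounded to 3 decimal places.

CPM(untreated rep1) = 22207 / 60.48 = 367.1792
CPM(untreated rep2) = 49130 / 24.31 = 2020.9790
CPM(heat-shocked rep1) = 49830 / 57.65 = 864.3539
CPM(heat-shocked rep2) = 22663 / 17.06 = 1328.4291
mean CPM(untreated) = 1194.0791; mean CPM(heat-shocked) = 1096.3915
Fold change = 1096.3915 / 1194.0791 = 0.91819
log2(0.91819) = -0.1231

-0.123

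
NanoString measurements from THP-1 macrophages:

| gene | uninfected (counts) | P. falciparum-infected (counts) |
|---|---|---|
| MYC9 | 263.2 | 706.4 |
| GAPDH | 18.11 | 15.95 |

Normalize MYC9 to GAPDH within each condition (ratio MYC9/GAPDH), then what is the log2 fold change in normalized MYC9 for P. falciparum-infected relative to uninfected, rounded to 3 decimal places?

MYC9/GAPDH (uninfected) = 263.2 / 18.11 = 14.533
MYC9/GAPDH (P. falciparum-infected) = 706.4 / 15.95 = 44.288
Fold change = 44.288 / 14.533 = 3.0474
log2(3.0474) = 1.6076

1.608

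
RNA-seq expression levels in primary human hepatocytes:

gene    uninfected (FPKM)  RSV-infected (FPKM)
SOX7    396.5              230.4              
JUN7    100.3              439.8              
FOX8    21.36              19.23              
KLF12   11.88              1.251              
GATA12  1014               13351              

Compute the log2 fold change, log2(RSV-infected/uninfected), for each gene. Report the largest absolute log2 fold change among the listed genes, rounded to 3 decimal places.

log2(230.4/396.5) = -0.783  (SOX7)
log2(439.8/100.3) = 2.133  (JUN7)
log2(19.23/21.36) = -0.152  (FOX8)
log2(1.251/11.88) = -3.247  (KLF12)
log2(13351/1014) = 3.719  (GATA12)
The largest magnitude belongs to GATA12.

3.719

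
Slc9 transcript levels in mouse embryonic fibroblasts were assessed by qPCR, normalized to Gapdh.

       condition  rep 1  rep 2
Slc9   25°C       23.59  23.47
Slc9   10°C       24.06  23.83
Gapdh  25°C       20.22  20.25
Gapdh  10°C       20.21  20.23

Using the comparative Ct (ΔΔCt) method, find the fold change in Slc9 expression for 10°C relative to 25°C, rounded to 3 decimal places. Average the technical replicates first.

0.742

Mean Ct: Slc9 25°C 23.530; Slc9 10°C 23.945; Gapdh 25°C 20.235; Gapdh 10°C 20.220
ΔCt(25°C) = 23.530 − 20.235 = 3.295
ΔCt(10°C) = 23.945 − 20.220 = 3.725
ΔΔCt = 3.725 − 3.295 = 0.430
Fold change = 2^(−0.430) = 0.7423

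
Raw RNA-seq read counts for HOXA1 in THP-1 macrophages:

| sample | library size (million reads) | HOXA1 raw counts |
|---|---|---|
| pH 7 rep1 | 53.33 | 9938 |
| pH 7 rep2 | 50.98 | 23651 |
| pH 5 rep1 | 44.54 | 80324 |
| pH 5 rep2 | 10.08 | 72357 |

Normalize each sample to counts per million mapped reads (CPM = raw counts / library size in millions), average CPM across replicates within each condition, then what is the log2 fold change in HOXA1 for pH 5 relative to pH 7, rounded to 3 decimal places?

3.788

CPM(pH 7 rep1) = 9938 / 53.33 = 186.3491
CPM(pH 7 rep2) = 23651 / 50.98 = 463.9270
CPM(pH 5 rep1) = 80324 / 44.54 = 1803.4127
CPM(pH 5 rep2) = 72357 / 10.08 = 7178.2738
mean CPM(pH 7) = 325.1381; mean CPM(pH 5) = 4490.8432
Fold change = 4490.8432 / 325.1381 = 13.81211
log2(13.81211) = 3.7879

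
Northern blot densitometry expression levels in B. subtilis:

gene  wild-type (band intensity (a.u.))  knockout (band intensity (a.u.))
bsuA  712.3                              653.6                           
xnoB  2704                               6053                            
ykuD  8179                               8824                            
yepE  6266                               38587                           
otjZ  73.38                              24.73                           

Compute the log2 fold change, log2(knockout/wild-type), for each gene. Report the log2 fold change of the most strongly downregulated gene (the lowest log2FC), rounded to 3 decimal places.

log2(653.6/712.3) = -0.124  (bsuA)
log2(6053/2704) = 1.163  (xnoB)
log2(8824/8179) = 0.110  (ykuD)
log2(38587/6266) = 2.622  (yepE)
log2(24.73/73.38) = -1.569  (otjZ)
otjZ is most strongly downregulated.

-1.569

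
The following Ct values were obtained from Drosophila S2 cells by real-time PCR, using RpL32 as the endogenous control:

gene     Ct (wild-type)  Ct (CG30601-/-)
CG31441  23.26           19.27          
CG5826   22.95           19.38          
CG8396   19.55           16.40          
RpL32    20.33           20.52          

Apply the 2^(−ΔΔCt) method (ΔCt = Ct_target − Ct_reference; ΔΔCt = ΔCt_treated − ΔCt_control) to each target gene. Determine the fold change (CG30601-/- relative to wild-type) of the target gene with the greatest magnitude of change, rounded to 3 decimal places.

CG31441: ΔΔCt = (19.27−20.52) − (23.26−20.33) = -1.25 − 2.93 = -4.18; fold change = 2^4.18 = 18.126
CG5826: ΔΔCt = (19.38−20.52) − (22.95−20.33) = -1.14 − 2.62 = -3.76; fold change = 2^3.76 = 13.548
CG8396: ΔΔCt = (16.40−20.52) − (19.55−20.33) = -4.12 − (-0.78) = -3.34; fold change = 2^3.34 = 10.126
CG31441 has the largest |ΔΔCt| = 4.18.

18.126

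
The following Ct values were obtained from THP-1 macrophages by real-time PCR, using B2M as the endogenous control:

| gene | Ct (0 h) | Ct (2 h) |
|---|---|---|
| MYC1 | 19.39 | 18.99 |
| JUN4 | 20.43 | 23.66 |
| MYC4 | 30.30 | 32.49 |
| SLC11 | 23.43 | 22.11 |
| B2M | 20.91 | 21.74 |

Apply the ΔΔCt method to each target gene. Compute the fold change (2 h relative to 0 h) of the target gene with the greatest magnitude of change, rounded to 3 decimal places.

0.189

MYC1: ΔΔCt = (18.99−21.74) − (19.39−20.91) = -2.75 − (-1.52) = -1.23; fold change = 2^1.23 = 2.346
JUN4: ΔΔCt = (23.66−21.74) − (20.43−20.91) = 1.92 − (-0.48) = 2.40; fold change = 2^-2.40 = 0.189
MYC4: ΔΔCt = (32.49−21.74) − (30.30−20.91) = 10.75 − 9.39 = 1.36; fold change = 2^-1.36 = 0.390
SLC11: ΔΔCt = (22.11−21.74) − (23.43−20.91) = 0.37 − 2.52 = -2.15; fold change = 2^2.15 = 4.438
JUN4 has the largest |ΔΔCt| = 2.40.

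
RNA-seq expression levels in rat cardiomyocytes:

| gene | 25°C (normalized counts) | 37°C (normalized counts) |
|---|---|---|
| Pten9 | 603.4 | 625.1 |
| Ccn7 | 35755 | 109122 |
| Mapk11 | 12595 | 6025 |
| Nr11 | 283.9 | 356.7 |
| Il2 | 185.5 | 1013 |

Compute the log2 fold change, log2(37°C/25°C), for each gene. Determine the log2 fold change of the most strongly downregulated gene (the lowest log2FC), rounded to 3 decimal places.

-1.064

log2(625.1/603.4) = 0.051  (Pten9)
log2(109122/35755) = 1.610  (Ccn7)
log2(6025/12595) = -1.064  (Mapk11)
log2(356.7/283.9) = 0.329  (Nr11)
log2(1013/185.5) = 2.449  (Il2)
Mapk11 is most strongly downregulated.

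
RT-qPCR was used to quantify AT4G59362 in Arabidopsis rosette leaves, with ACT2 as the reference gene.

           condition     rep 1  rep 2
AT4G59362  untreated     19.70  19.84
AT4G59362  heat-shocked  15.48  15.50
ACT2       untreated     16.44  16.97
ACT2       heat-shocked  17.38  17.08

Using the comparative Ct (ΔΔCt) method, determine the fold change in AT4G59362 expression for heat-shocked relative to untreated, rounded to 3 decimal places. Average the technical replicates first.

27.954

Mean Ct: AT4G59362 untreated 19.770; AT4G59362 heat-shocked 15.490; ACT2 untreated 16.705; ACT2 heat-shocked 17.230
ΔCt(untreated) = 19.770 − 16.705 = 3.065
ΔCt(heat-shocked) = 15.490 − 17.230 = -1.740
ΔΔCt = -1.740 − 3.065 = -4.805
Fold change = 2^(−(-4.805)) = 2^4.805 = 27.9543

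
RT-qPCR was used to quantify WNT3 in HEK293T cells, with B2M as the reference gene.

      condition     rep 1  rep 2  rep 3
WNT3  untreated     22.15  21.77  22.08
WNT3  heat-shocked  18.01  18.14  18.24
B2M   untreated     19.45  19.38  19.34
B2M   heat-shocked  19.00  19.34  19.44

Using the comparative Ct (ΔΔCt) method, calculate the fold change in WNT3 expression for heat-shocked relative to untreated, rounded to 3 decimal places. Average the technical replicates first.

Mean Ct: WNT3 untreated 22.000; WNT3 heat-shocked 18.130; B2M untreated 19.390; B2M heat-shocked 19.260
ΔCt(untreated) = 22.000 − 19.390 = 2.610
ΔCt(heat-shocked) = 18.130 − 19.260 = -1.130
ΔΔCt = -1.130 − 2.610 = -3.740
Fold change = 2^(−(-3.740)) = 2^3.740 = 13.3614

13.361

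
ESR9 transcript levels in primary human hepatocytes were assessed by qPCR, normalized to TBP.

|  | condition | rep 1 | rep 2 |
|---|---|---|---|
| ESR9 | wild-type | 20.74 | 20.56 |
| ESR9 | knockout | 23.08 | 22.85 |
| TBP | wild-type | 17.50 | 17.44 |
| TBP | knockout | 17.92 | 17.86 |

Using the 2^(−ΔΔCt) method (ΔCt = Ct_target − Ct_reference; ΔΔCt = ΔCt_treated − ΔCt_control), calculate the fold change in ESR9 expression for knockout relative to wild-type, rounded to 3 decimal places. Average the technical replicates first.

0.269

Mean Ct: ESR9 wild-type 20.650; ESR9 knockout 22.965; TBP wild-type 17.470; TBP knockout 17.890
ΔCt(wild-type) = 20.650 − 17.470 = 3.180
ΔCt(knockout) = 22.965 − 17.890 = 5.075
ΔΔCt = 5.075 − 3.180 = 1.895
Fold change = 2^(−1.895) = 0.2689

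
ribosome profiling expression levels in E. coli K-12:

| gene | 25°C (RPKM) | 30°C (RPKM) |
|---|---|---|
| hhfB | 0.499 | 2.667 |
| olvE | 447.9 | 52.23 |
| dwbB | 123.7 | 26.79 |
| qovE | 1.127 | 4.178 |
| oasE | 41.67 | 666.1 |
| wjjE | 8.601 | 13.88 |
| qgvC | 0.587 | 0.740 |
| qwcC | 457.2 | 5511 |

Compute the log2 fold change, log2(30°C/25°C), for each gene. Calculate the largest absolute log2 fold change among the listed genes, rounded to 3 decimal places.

log2(2.667/0.499) = 2.418  (hhfB)
log2(52.23/447.9) = -3.100  (olvE)
log2(26.79/123.7) = -2.207  (dwbB)
log2(4.178/1.127) = 1.890  (qovE)
log2(666.1/41.67) = 3.999  (oasE)
log2(13.88/8.601) = 0.690  (wjjE)
log2(0.740/0.587) = 0.334  (qgvC)
log2(5511/457.2) = 3.591  (qwcC)
The largest magnitude belongs to oasE.

3.999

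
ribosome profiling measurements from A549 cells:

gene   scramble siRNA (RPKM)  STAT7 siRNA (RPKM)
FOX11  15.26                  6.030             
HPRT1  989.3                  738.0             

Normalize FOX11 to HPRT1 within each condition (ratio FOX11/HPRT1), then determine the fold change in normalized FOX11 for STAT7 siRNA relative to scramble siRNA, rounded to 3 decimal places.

FOX11/HPRT1 (scramble siRNA) = 15.26 / 989.3 = 0.015425
FOX11/HPRT1 (STAT7 siRNA) = 6.030 / 738.0 = 0.0081707
Fold change = 0.0081707 / 0.015425 = 0.5297

0.530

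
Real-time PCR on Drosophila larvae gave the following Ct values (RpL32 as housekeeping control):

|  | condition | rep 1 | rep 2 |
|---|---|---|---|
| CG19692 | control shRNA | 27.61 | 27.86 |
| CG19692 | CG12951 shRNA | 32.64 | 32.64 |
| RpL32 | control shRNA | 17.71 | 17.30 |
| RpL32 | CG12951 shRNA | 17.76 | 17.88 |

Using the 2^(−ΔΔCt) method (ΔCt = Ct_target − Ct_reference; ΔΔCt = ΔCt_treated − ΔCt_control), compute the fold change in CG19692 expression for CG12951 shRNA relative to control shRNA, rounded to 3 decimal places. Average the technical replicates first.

Mean Ct: CG19692 control shRNA 27.735; CG19692 CG12951 shRNA 32.640; RpL32 control shRNA 17.505; RpL32 CG12951 shRNA 17.820
ΔCt(control shRNA) = 27.735 − 17.505 = 10.230
ΔCt(CG12951 shRNA) = 32.640 − 17.820 = 14.820
ΔΔCt = 14.820 − 10.230 = 4.590
Fold change = 2^(−4.590) = 0.0415

0.042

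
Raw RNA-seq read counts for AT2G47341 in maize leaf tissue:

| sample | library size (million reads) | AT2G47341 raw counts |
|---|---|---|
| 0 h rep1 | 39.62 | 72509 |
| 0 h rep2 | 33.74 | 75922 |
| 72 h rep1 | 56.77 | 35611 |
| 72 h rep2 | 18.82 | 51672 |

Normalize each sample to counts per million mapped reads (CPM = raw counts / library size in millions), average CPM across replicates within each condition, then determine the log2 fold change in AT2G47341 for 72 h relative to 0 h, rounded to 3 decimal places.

-0.275

CPM(0 h rep1) = 72509 / 39.62 = 1830.1111
CPM(0 h rep2) = 75922 / 33.74 = 2250.2075
CPM(72 h rep1) = 35611 / 56.77 = 627.2855
CPM(72 h rep2) = 51672 / 18.82 = 2745.5898
mean CPM(0 h) = 2040.1593; mean CPM(72 h) = 1686.4377
Fold change = 1686.4377 / 2040.1593 = 0.82662
log2(0.82662) = -0.2747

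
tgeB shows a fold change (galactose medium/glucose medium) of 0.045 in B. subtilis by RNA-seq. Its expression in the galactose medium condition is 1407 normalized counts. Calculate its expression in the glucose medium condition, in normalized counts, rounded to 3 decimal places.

31266.667

glucose medium expression = 1407 / 0.045 = 31266.667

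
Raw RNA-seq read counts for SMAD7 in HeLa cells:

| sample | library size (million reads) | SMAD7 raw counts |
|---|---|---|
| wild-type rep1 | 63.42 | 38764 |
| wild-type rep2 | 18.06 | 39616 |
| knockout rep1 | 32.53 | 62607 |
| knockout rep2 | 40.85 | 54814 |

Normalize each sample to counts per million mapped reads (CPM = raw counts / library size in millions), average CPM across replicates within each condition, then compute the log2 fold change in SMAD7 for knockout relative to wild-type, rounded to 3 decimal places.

0.220

CPM(wild-type rep1) = 38764 / 63.42 = 611.2267
CPM(wild-type rep2) = 39616 / 18.06 = 2193.5770
CPM(knockout rep1) = 62607 / 32.53 = 1924.5927
CPM(knockout rep2) = 54814 / 40.85 = 1341.8360
mean CPM(wild-type) = 1402.4019; mean CPM(knockout) = 1633.2143
Fold change = 1633.2143 / 1402.4019 = 1.16458
log2(1.16458) = 0.2198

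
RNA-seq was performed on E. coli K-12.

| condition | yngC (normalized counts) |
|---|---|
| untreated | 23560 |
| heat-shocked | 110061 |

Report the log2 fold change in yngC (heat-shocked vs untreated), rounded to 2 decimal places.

2.22

Fold change = 110061 / 23560 = 4.6715
log2(4.6715) = 2.224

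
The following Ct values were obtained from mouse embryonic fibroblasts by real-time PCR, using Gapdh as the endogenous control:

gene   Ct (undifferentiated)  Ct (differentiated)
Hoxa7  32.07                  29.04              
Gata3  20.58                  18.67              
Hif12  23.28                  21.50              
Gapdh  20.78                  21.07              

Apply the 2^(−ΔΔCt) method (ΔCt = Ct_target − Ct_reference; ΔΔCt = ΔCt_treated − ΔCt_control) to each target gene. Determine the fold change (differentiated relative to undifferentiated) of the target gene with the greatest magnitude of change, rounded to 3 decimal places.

9.987

Hoxa7: ΔΔCt = (29.04−21.07) − (32.07−20.78) = 7.97 − 11.29 = -3.32; fold change = 2^3.32 = 9.987
Gata3: ΔΔCt = (18.67−21.07) − (20.58−20.78) = -2.40 − (-0.20) = -2.20; fold change = 2^2.20 = 4.595
Hif12: ΔΔCt = (21.50−21.07) − (23.28−20.78) = 0.43 − 2.50 = -2.07; fold change = 2^2.07 = 4.199
Hoxa7 has the largest |ΔΔCt| = 3.32.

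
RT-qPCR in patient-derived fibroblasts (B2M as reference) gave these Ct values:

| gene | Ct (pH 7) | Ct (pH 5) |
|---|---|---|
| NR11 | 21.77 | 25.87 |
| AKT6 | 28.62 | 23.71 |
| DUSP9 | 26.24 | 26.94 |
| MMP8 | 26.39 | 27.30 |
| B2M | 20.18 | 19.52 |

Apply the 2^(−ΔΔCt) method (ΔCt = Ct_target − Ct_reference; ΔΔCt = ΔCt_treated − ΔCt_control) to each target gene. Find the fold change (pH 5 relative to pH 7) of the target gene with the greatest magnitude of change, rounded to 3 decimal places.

0.037

NR11: ΔΔCt = (25.87−19.52) − (21.77−20.18) = 6.35 − 1.59 = 4.76; fold change = 2^-4.76 = 0.037
AKT6: ΔΔCt = (23.71−19.52) − (28.62−20.18) = 4.19 − 8.44 = -4.25; fold change = 2^4.25 = 19.027
DUSP9: ΔΔCt = (26.94−19.52) − (26.24−20.18) = 7.42 − 6.06 = 1.36; fold change = 2^-1.36 = 0.390
MMP8: ΔΔCt = (27.30−19.52) − (26.39−20.18) = 7.78 − 6.21 = 1.57; fold change = 2^-1.57 = 0.337
NR11 has the largest |ΔΔCt| = 4.76.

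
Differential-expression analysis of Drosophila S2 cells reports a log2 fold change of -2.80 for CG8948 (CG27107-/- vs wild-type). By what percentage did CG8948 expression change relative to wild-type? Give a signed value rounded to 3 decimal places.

Fold change = 2^(-2.80) = 0.1436
Percent change = (FC − 1) × 100% = (0.1436 − 1) × 100 = -85.641%

-85.641%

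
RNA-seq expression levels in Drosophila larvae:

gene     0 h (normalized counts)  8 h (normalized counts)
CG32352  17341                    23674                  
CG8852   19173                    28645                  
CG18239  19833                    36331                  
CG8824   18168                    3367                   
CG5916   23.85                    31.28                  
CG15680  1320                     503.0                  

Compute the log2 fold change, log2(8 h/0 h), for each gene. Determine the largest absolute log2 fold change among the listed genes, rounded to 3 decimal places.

2.432

log2(23674/17341) = 0.449  (CG32352)
log2(28645/19173) = 0.579  (CG8852)
log2(36331/19833) = 0.873  (CG18239)
log2(3367/18168) = -2.432  (CG8824)
log2(31.28/23.85) = 0.391  (CG5916)
log2(503.0/1320) = -1.392  (CG15680)
The largest magnitude belongs to CG8824.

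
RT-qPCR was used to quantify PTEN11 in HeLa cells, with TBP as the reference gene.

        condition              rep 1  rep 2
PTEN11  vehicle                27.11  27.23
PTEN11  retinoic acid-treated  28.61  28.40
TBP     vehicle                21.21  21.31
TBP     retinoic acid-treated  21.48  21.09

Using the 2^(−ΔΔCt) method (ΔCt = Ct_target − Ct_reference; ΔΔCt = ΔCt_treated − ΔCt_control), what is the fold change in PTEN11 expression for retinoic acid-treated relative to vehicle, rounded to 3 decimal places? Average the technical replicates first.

Mean Ct: PTEN11 vehicle 27.170; PTEN11 retinoic acid-treated 28.505; TBP vehicle 21.260; TBP retinoic acid-treated 21.285
ΔCt(vehicle) = 27.170 − 21.260 = 5.910
ΔCt(retinoic acid-treated) = 28.505 − 21.285 = 7.220
ΔΔCt = 7.220 − 5.910 = 1.310
Fold change = 2^(−1.310) = 0.4033

0.403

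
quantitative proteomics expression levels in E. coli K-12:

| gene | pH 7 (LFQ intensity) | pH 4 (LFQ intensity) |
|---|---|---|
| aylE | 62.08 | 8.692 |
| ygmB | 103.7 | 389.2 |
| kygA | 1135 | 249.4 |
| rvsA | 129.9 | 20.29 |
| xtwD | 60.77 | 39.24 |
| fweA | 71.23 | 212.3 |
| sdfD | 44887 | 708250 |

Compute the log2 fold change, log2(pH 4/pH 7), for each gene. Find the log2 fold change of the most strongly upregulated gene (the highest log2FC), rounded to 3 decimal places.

log2(8.692/62.08) = -2.836  (aylE)
log2(389.2/103.7) = 1.908  (ygmB)
log2(249.4/1135) = -2.186  (kygA)
log2(20.29/129.9) = -2.679  (rvsA)
log2(39.24/60.77) = -0.631  (xtwD)
log2(212.3/71.23) = 1.576  (fweA)
log2(708250/44887) = 3.980  (sdfD)
sdfD is most strongly upregulated.

3.980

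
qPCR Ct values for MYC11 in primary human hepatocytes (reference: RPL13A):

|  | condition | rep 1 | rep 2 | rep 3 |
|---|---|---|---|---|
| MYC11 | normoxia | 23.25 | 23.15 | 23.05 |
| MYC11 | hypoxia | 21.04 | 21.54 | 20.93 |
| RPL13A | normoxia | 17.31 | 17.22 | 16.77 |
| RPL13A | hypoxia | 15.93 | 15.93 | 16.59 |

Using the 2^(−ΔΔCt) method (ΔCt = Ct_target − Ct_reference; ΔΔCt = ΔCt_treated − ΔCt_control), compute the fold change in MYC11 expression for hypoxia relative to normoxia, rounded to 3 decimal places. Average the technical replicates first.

2.042

Mean Ct: MYC11 normoxia 23.150; MYC11 hypoxia 21.170; RPL13A normoxia 17.100; RPL13A hypoxia 16.150
ΔCt(normoxia) = 23.150 − 17.100 = 6.050
ΔCt(hypoxia) = 21.170 − 16.150 = 5.020
ΔΔCt = 5.020 − 6.050 = -1.030
Fold change = 2^(−(-1.030)) = 2^1.030 = 2.0420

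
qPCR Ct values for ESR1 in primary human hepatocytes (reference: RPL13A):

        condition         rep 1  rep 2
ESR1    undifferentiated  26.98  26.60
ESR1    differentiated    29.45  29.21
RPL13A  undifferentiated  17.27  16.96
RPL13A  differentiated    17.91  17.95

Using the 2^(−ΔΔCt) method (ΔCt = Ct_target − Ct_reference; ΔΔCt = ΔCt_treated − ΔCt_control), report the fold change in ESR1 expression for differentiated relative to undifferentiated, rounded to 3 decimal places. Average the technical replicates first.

Mean Ct: ESR1 undifferentiated 26.790; ESR1 differentiated 29.330; RPL13A undifferentiated 17.115; RPL13A differentiated 17.930
ΔCt(undifferentiated) = 26.790 − 17.115 = 9.675
ΔCt(differentiated) = 29.330 − 17.930 = 11.400
ΔΔCt = 11.400 − 9.675 = 1.725
Fold change = 2^(−1.725) = 0.3025

0.302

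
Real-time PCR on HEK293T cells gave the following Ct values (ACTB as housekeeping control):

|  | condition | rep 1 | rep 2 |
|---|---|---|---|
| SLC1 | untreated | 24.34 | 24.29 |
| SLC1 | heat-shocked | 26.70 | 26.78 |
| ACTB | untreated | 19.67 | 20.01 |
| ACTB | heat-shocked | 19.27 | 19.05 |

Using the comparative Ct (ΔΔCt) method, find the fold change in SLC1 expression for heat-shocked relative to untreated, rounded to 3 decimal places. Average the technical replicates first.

0.116

Mean Ct: SLC1 untreated 24.315; SLC1 heat-shocked 26.740; ACTB untreated 19.840; ACTB heat-shocked 19.160
ΔCt(untreated) = 24.315 − 19.840 = 4.475
ΔCt(heat-shocked) = 26.740 − 19.160 = 7.580
ΔΔCt = 7.580 − 4.475 = 3.105
Fold change = 2^(−3.105) = 0.1162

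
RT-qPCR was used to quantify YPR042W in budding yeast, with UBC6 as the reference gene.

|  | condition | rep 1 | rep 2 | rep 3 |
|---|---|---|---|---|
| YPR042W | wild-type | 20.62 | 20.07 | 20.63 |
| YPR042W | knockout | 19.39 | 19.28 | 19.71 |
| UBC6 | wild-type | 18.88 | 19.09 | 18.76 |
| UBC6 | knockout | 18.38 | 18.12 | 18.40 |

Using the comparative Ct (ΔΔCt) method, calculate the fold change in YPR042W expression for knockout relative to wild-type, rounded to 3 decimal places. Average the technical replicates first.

1.292

Mean Ct: YPR042W wild-type 20.440; YPR042W knockout 19.460; UBC6 wild-type 18.910; UBC6 knockout 18.300
ΔCt(wild-type) = 20.440 − 18.910 = 1.530
ΔCt(knockout) = 19.460 − 18.300 = 1.160
ΔΔCt = 1.160 − 1.530 = -0.370
Fold change = 2^(−(-0.370)) = 2^0.370 = 1.2924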